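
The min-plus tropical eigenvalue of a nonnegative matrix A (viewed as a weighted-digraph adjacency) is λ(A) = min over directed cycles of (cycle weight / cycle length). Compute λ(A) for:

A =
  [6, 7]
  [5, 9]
λ(A) = 6

Enumerate directed cycles and compute their means (weight / length). Sample:
  cycle 0 → 0: weight = 6, length = 1, mean = 6/1 ≈ 6.000
  cycle 1 → 1: weight = 9, length = 1, mean = 9/1 ≈ 9.000
  cycle 0 → 1 → 0: weight = 12, length = 2, mean = 12/2 ≈ 6.000
  cycle 1 → 0 → 1: weight = 12, length = 2, mean = 12/2 ≈ 6.000
Minimum mean = 6.000, attained e.g. along the cycle 0 → 0 with weight 6 and length 1. So λ(A) = 6/1 = 6.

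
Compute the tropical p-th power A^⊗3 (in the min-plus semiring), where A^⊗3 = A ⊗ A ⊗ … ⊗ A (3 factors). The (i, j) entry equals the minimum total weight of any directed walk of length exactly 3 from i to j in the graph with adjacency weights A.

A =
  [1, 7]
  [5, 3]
A^⊗3 =
  [3, 9]
  [7, 9]

Each entry (A^⊗3)_ij equals the minimum over all length-3 walks i = v_0 → v_1 → … → v_3 = j of Σ_t A[v_t][v_{t+1}]. For example, for (i, j) = (0, 1) we minimise over 4 possible intermediate vertex sequences; the minimum is 9, attained along the walk 0 → 0 → 0 → 1.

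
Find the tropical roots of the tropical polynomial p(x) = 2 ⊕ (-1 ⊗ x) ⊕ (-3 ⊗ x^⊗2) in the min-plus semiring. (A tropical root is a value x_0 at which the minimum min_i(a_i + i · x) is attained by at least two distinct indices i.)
Roots: {2, 3}

Each tropical root is a break point of the lower envelope of the lines y = a_i + i · x (there are 3 lines, with slopes 0, 1, ..., 2). Only the lines that attain the minimum somewhere contribute to roots; other lines are dominated. Here the surviving (envelope) indices are i = 2, i = 1, i = 0.
Intersections between consecutive envelope lines give the roots: for adjacent envelope indices i < j the intersection is x = (a_i − a_j) / (j − i). Reading off the sorted break points: {2, 3}.
Verification: at each break x_0, at least two indices attain the minimum of min_i(a_i + i · x_0).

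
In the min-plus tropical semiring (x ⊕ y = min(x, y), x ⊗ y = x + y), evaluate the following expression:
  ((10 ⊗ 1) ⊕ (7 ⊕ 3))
((10 ⊗ 1) ⊕ (7 ⊕ 3)) = 3

Expand innermost to outermost. Recall ⊕ takes the minimum of its arguments and ⊗ takes their sum. Working out the expression ((10 ⊗ 1) ⊕ (7 ⊕ 3)) gives 3.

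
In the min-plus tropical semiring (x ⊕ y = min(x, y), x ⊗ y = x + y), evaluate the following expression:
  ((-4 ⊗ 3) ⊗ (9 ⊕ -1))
((-4 ⊗ 3) ⊗ (9 ⊕ -1)) = -2

Expand innermost to outermost. Recall ⊕ takes the minimum of its arguments and ⊗ takes their sum. Working out the expression ((-4 ⊗ 3) ⊗ (9 ⊕ -1)) gives -2.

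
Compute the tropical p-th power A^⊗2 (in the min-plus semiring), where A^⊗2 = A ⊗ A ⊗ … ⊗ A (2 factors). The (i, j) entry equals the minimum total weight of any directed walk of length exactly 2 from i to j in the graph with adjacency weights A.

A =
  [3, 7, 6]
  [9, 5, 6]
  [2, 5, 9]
A^⊗2 =
  [6, 10, 9]
  [8, 10, 11]
  [5, 9, 8]

Each entry (A^⊗2)_ij equals the minimum over all length-2 walks i = v_0 → v_1 → … → v_2 = j of Σ_t A[v_t][v_{t+1}]. For example, for (i, j) = (0, 2) we minimise over 3 possible intermediate vertex sequences; the minimum is 9, attained along the walk 0 → 0 → 2.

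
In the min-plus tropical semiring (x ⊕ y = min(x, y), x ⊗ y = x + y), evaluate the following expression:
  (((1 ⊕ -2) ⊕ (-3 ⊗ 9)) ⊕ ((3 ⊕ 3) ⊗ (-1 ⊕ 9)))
(((1 ⊕ -2) ⊕ (-3 ⊗ 9)) ⊕ ((3 ⊕ 3) ⊗ (-1 ⊕ 9))) = -2

Expand innermost to outermost. Recall ⊕ takes the minimum of its arguments and ⊗ takes their sum. Working out the expression (((1 ⊕ -2) ⊕ (-3 ⊗ 9)) ⊕ ((3 ⊕ 3) ⊗ (-1 ⊕ 9))) gives -2.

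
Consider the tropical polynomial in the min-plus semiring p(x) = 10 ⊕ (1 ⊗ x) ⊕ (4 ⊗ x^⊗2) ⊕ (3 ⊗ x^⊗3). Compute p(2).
p(2) = 3

A tropical monomial a ⊗ x^⊗i evaluates to a + i · x. Evaluating each term at x = 2:
  Term 0 contributes 10 + 0 · 2 = 10
  Term 1 contributes 1 + 1 · 2 = 3
  Term 2 contributes 4 + 2 · 2 = 8
  Term 3 contributes 3 + 3 · 2 = 9
p(2) = ⊕ of these = min[10, 3, 8, 9] = 3.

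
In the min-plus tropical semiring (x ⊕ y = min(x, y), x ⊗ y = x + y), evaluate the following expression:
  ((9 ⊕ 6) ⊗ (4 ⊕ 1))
((9 ⊕ 6) ⊗ (4 ⊕ 1)) = 7

Expand innermost to outermost. Recall ⊕ takes the minimum of its arguments and ⊗ takes their sum. Working out the expression ((9 ⊕ 6) ⊗ (4 ⊕ 1)) gives 7.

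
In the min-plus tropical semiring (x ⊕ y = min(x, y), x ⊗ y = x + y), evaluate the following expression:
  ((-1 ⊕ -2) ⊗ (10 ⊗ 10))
((-1 ⊕ -2) ⊗ (10 ⊗ 10)) = 18

Expand innermost to outermost. Recall ⊕ takes the minimum of its arguments and ⊗ takes their sum. Working out the expression ((-1 ⊕ -2) ⊗ (10 ⊗ 10)) gives 18.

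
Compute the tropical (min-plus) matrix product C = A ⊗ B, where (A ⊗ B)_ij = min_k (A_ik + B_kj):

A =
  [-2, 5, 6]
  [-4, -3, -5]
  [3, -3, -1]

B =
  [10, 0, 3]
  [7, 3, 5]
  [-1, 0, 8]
A ⊗ B =
  [5, -2, 1]
  [-6, -5, -1]
  [-2, -1, 2]

Apply the min-plus product entry-by-entry:
  C[0][0] = min over k of (A[0][0] + B[0][0] = -2 + 10 = 8, A[0][1] + B[1][0] = 5 + 7 = 12, A[0][2] + B[2][0] = 6 + -1 = 5) = 5 (attained at k = 2)
  C[0][1] = min over k of (A[0][0] + B[0][1] = -2 + 0 = -2, A[0][1] + B[1][1] = 5 + 3 = 8, A[0][2] + B[2][1] = 6 + 0 = 6) = -2 (attained at k = 0)
  C[0][2] = min over k of (A[0][0] + B[0][2] = -2 + 3 = 1, A[0][1] + B[1][2] = 5 + 5 = 10, A[0][2] + B[2][2] = 6 + 8 = 14) = 1 (attained at k = 0)
  C[1][0] = min over k of (A[1][0] + B[0][0] = -4 + 10 = 6, A[1][1] + B[1][0] = -3 + 7 = 4, A[1][2] + B[2][0] = -5 + -1 = -6) = -6 (attained at k = 2)
  C[1][1] = min over k of (A[1][0] + B[0][1] = -4 + 0 = -4, A[1][1] + B[1][1] = -3 + 3 = 0, A[1][2] + B[2][1] = -5 + 0 = -5) = -5 (attained at k = 2)
  C[1][2] = min over k of (A[1][0] + B[0][2] = -4 + 3 = -1, A[1][1] + B[1][2] = -3 + 5 = 2, A[1][2] + B[2][2] = -5 + 8 = 3) = -1 (attained at k = 0)
  C[2][0] = min over k of (A[2][0] + B[0][0] = 3 + 10 = 13, A[2][1] + B[1][0] = -3 + 7 = 4, A[2][2] + B[2][0] = -1 + -1 = -2) = -2 (attained at k = 2)
  C[2][1] = min over k of (A[2][0] + B[0][1] = 3 + 0 = 3, A[2][1] + B[1][1] = -3 + 3 = 0, A[2][2] + B[2][1] = -1 + 0 = -1) = -1 (attained at k = 2)
  C[2][2] = min over k of (A[2][0] + B[0][2] = 3 + 3 = 6, A[2][1] + B[1][2] = -3 + 5 = 2, A[2][2] + B[2][2] = -1 + 8 = 7) = 2 (attained at k = 1)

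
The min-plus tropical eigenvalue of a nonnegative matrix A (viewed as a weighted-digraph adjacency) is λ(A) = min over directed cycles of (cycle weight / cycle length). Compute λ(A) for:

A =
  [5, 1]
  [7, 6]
λ(A) = 4

Enumerate directed cycles and compute their means (weight / length). Sample:
  cycle 0 → 0: weight = 5, length = 1, mean = 5/1 ≈ 5.000
  cycle 1 → 1: weight = 6, length = 1, mean = 6/1 ≈ 6.000
  cycle 0 → 1 → 0: weight = 8, length = 2, mean = 8/2 ≈ 4.000
  cycle 1 → 0 → 1: weight = 8, length = 2, mean = 8/2 ≈ 4.000
Minimum mean = 4.000, attained e.g. along the cycle 0 → 1 → 0 with weight 8 and length 2. So λ(A) = 8/2 = 4.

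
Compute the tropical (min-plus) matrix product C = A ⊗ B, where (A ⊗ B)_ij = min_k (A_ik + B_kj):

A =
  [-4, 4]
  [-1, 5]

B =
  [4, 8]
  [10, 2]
A ⊗ B =
  [0, 4]
  [3, 7]

Apply the min-plus product entry-by-entry:
  C[0][0] = min over k of (A[0][0] + B[0][0] = -4 + 4 = 0, A[0][1] + B[1][0] = 4 + 10 = 14) = 0 (attained at k = 0)
  C[0][1] = min over k of (A[0][0] + B[0][1] = -4 + 8 = 4, A[0][1] + B[1][1] = 4 + 2 = 6) = 4 (attained at k = 0)
  C[1][0] = min over k of (A[1][0] + B[0][0] = -1 + 4 = 3, A[1][1] + B[1][0] = 5 + 10 = 15) = 3 (attained at k = 0)
  C[1][1] = min over k of (A[1][0] + B[0][1] = -1 + 8 = 7, A[1][1] + B[1][1] = 5 + 2 = 7) = 7 (attained at k = 0)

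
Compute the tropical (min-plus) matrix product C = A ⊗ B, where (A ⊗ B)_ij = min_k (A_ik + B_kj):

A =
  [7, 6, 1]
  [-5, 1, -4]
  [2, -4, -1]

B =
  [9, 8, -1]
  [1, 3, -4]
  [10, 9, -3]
A ⊗ B =
  [7, 9, -2]
  [2, 3, -7]
  [-3, -1, -8]

Apply the min-plus product entry-by-entry:
  C[0][0] = min over k of (A[0][0] + B[0][0] = 7 + 9 = 16, A[0][1] + B[1][0] = 6 + 1 = 7, A[0][2] + B[2][0] = 1 + 10 = 11) = 7 (attained at k = 1)
  C[0][1] = min over k of (A[0][0] + B[0][1] = 7 + 8 = 15, A[0][1] + B[1][1] = 6 + 3 = 9, A[0][2] + B[2][1] = 1 + 9 = 10) = 9 (attained at k = 1)
  C[0][2] = min over k of (A[0][0] + B[0][2] = 7 + -1 = 6, A[0][1] + B[1][2] = 6 + -4 = 2, A[0][2] + B[2][2] = 1 + -3 = -2) = -2 (attained at k = 2)
  C[1][0] = min over k of (A[1][0] + B[0][0] = -5 + 9 = 4, A[1][1] + B[1][0] = 1 + 1 = 2, A[1][2] + B[2][0] = -4 + 10 = 6) = 2 (attained at k = 1)
  C[1][1] = min over k of (A[1][0] + B[0][1] = -5 + 8 = 3, A[1][1] + B[1][1] = 1 + 3 = 4, A[1][2] + B[2][1] = -4 + 9 = 5) = 3 (attained at k = 0)
  C[1][2] = min over k of (A[1][0] + B[0][2] = -5 + -1 = -6, A[1][1] + B[1][2] = 1 + -4 = -3, A[1][2] + B[2][2] = -4 + -3 = -7) = -7 (attained at k = 2)
  C[2][0] = min over k of (A[2][0] + B[0][0] = 2 + 9 = 11, A[2][1] + B[1][0] = -4 + 1 = -3, A[2][2] + B[2][0] = -1 + 10 = 9) = -3 (attained at k = 1)
  C[2][1] = min over k of (A[2][0] + B[0][1] = 2 + 8 = 10, A[2][1] + B[1][1] = -4 + 3 = -1, A[2][2] + B[2][1] = -1 + 9 = 8) = -1 (attained at k = 1)
  C[2][2] = min over k of (A[2][0] + B[0][2] = 2 + -1 = 1, A[2][1] + B[1][2] = -4 + -4 = -8, A[2][2] + B[2][2] = -1 + -3 = -4) = -8 (attained at k = 1)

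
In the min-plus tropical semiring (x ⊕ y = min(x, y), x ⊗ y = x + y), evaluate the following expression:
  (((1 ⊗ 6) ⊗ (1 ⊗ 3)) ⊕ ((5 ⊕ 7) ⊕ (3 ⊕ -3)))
(((1 ⊗ 6) ⊗ (1 ⊗ 3)) ⊕ ((5 ⊕ 7) ⊕ (3 ⊕ -3))) = -3

Expand innermost to outermost. Recall ⊕ takes the minimum of its arguments and ⊗ takes their sum. Working out the expression (((1 ⊗ 6) ⊗ (1 ⊗ 3)) ⊕ ((5 ⊕ 7) ⊕ (3 ⊕ -3))) gives -3.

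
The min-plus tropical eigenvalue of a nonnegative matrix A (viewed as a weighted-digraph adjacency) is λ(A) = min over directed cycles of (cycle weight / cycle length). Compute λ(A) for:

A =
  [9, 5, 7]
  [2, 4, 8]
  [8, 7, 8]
λ(A) = 7/2

Enumerate directed cycles and compute their means (weight / length). Sample:
  cycle 0 → 0: weight = 9, length = 1, mean = 9/1 ≈ 9.000
  cycle 1 → 1: weight = 4, length = 1, mean = 4/1 ≈ 4.000
  cycle 2 → 2: weight = 8, length = 1, mean = 8/1 ≈ 8.000
  cycle 0 → 1 → 0: weight = 7, length = 2, mean = 7/2 ≈ 3.500
  cycle 0 → 2 → 0: weight = 15, length = 2, mean = 15/2 ≈ 7.500
  cycle 1 → 0 → 1: weight = 7, length = 2, mean = 7/2 ≈ 3.500
Minimum mean = 3.500, attained e.g. along the cycle 0 → 1 → 0 with weight 7 and length 2. So λ(A) = 7/2 = 7/2.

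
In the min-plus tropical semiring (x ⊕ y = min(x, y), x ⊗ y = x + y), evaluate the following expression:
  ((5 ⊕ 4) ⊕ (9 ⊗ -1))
((5 ⊕ 4) ⊕ (9 ⊗ -1)) = 4

Expand innermost to outermost. Recall ⊕ takes the minimum of its arguments and ⊗ takes their sum. Working out the expression ((5 ⊕ 4) ⊕ (9 ⊗ -1)) gives 4.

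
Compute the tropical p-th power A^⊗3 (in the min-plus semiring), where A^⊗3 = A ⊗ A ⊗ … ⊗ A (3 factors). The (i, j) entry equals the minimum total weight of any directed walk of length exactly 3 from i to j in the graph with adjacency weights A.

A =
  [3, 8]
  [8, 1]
A^⊗3 =
  [9, 10]
  [10, 3]

Each entry (A^⊗3)_ij equals the minimum over all length-3 walks i = v_0 → v_1 → … → v_3 = j of Σ_t A[v_t][v_{t+1}]. For example, for (i, j) = (0, 1) we minimise over 4 possible intermediate vertex sequences; the minimum is 10, attained along the walk 0 → 1 → 1 → 1.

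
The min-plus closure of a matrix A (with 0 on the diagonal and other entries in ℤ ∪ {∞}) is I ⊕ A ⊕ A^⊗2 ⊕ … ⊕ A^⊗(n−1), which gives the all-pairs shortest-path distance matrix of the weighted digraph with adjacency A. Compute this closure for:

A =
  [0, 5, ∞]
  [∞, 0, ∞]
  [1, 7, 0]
Closure =
  [0, 5, ∞]
  [∞, 0, ∞]
  [1, 6, 0]

This is the Floyd-Warshall all-pairs shortest-path computation. For each intermediate vertex k = 0, 1, …, 2, update dist[i][j] ← min(dist[i][j], dist[i][k] + dist[k][j]). The final matrix gives, for each (i, j), the minimum total weight of any directed path from i to j (possibly empty when i = j).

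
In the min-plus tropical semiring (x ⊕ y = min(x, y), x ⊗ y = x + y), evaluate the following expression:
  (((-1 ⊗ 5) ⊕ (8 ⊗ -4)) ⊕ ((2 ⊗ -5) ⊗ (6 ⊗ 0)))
(((-1 ⊗ 5) ⊕ (8 ⊗ -4)) ⊕ ((2 ⊗ -5) ⊗ (6 ⊗ 0))) = 3

Expand innermost to outermost. Recall ⊕ takes the minimum of its arguments and ⊗ takes their sum. Working out the expression (((-1 ⊗ 5) ⊕ (8 ⊗ -4)) ⊕ ((2 ⊗ -5) ⊗ (6 ⊗ 0))) gives 3.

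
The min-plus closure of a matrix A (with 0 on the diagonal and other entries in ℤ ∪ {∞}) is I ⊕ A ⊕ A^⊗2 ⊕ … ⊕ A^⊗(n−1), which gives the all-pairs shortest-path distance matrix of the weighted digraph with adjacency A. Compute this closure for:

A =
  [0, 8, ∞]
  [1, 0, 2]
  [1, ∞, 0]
Closure =
  [0, 8, 10]
  [1, 0, 2]
  [1, 9, 0]

This is the Floyd-Warshall all-pairs shortest-path computation. For each intermediate vertex k = 0, 1, …, 2, update dist[i][j] ← min(dist[i][j], dist[i][k] + dist[k][j]). The final matrix gives, for each (i, j), the minimum total weight of any directed path from i to j (possibly empty when i = j).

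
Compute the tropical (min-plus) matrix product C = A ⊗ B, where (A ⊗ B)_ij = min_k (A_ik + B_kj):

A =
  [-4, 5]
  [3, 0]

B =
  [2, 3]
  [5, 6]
A ⊗ B =
  [-2, -1]
  [5, 6]

Apply the min-plus product entry-by-entry:
  C[0][0] = min over k of (A[0][0] + B[0][0] = -4 + 2 = -2, A[0][1] + B[1][0] = 5 + 5 = 10) = -2 (attained at k = 0)
  C[0][1] = min over k of (A[0][0] + B[0][1] = -4 + 3 = -1, A[0][1] + B[1][1] = 5 + 6 = 11) = -1 (attained at k = 0)
  C[1][0] = min over k of (A[1][0] + B[0][0] = 3 + 2 = 5, A[1][1] + B[1][0] = 0 + 5 = 5) = 5 (attained at k = 0)
  C[1][1] = min over k of (A[1][0] + B[0][1] = 3 + 3 = 6, A[1][1] + B[1][1] = 0 + 6 = 6) = 6 (attained at k = 0)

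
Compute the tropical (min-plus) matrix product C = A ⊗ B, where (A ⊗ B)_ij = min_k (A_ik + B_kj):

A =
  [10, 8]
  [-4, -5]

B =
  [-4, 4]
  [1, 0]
A ⊗ B =
  [6, 8]
  [-8, -5]

Apply the min-plus product entry-by-entry:
  C[0][0] = min over k of (A[0][0] + B[0][0] = 10 + -4 = 6, A[0][1] + B[1][0] = 8 + 1 = 9) = 6 (attained at k = 0)
  C[0][1] = min over k of (A[0][0] + B[0][1] = 10 + 4 = 14, A[0][1] + B[1][1] = 8 + 0 = 8) = 8 (attained at k = 1)
  C[1][0] = min over k of (A[1][0] + B[0][0] = -4 + -4 = -8, A[1][1] + B[1][0] = -5 + 1 = -4) = -8 (attained at k = 0)
  C[1][1] = min over k of (A[1][0] + B[0][1] = -4 + 4 = 0, A[1][1] + B[1][1] = -5 + 0 = -5) = -5 (attained at k = 1)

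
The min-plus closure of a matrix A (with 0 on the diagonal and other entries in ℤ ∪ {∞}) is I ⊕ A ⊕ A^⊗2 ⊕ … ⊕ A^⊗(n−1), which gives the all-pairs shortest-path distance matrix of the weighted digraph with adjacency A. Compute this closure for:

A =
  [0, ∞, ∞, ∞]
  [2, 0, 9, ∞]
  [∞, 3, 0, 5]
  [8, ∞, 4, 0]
Closure =
  [0, ∞, ∞, ∞]
  [2, 0, 9, 14]
  [5, 3, 0, 5]
  [8, 7, 4, 0]

This is the Floyd-Warshall all-pairs shortest-path computation. For each intermediate vertex k = 0, 1, …, 3, update dist[i][j] ← min(dist[i][j], dist[i][k] + dist[k][j]). The final matrix gives, for each (i, j), the minimum total weight of any directed path from i to j (possibly empty when i = j).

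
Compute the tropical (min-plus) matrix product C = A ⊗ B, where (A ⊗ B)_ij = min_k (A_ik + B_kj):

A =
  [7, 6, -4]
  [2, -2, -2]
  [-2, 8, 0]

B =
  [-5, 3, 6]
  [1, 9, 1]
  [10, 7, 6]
A ⊗ B =
  [2, 3, 2]
  [-3, 5, -1]
  [-7, 1, 4]

Apply the min-plus product entry-by-entry:
  C[0][0] = min over k of (A[0][0] + B[0][0] = 7 + -5 = 2, A[0][1] + B[1][0] = 6 + 1 = 7, A[0][2] + B[2][0] = -4 + 10 = 6) = 2 (attained at k = 0)
  C[0][1] = min over k of (A[0][0] + B[0][1] = 7 + 3 = 10, A[0][1] + B[1][1] = 6 + 9 = 15, A[0][2] + B[2][1] = -4 + 7 = 3) = 3 (attained at k = 2)
  C[0][2] = min over k of (A[0][0] + B[0][2] = 7 + 6 = 13, A[0][1] + B[1][2] = 6 + 1 = 7, A[0][2] + B[2][2] = -4 + 6 = 2) = 2 (attained at k = 2)
  C[1][0] = min over k of (A[1][0] + B[0][0] = 2 + -5 = -3, A[1][1] + B[1][0] = -2 + 1 = -1, A[1][2] + B[2][0] = -2 + 10 = 8) = -3 (attained at k = 0)
  C[1][1] = min over k of (A[1][0] + B[0][1] = 2 + 3 = 5, A[1][1] + B[1][1] = -2 + 9 = 7, A[1][2] + B[2][1] = -2 + 7 = 5) = 5 (attained at k = 0)
  C[1][2] = min over k of (A[1][0] + B[0][2] = 2 + 6 = 8, A[1][1] + B[1][2] = -2 + 1 = -1, A[1][2] + B[2][2] = -2 + 6 = 4) = -1 (attained at k = 1)
  C[2][0] = min over k of (A[2][0] + B[0][0] = -2 + -5 = -7, A[2][1] + B[1][0] = 8 + 1 = 9, A[2][2] + B[2][0] = 0 + 10 = 10) = -7 (attained at k = 0)
  C[2][1] = min over k of (A[2][0] + B[0][1] = -2 + 3 = 1, A[2][1] + B[1][1] = 8 + 9 = 17, A[2][2] + B[2][1] = 0 + 7 = 7) = 1 (attained at k = 0)
  C[2][2] = min over k of (A[2][0] + B[0][2] = -2 + 6 = 4, A[2][1] + B[1][2] = 8 + 1 = 9, A[2][2] + B[2][2] = 0 + 6 = 6) = 4 (attained at k = 0)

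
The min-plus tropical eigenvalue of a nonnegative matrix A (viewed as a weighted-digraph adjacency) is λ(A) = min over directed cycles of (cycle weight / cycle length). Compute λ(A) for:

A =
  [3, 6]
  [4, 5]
λ(A) = 3

Enumerate directed cycles and compute their means (weight / length). Sample:
  cycle 0 → 0: weight = 3, length = 1, mean = 3/1 ≈ 3.000
  cycle 1 → 1: weight = 5, length = 1, mean = 5/1 ≈ 5.000
  cycle 0 → 1 → 0: weight = 10, length = 2, mean = 10/2 ≈ 5.000
  cycle 1 → 0 → 1: weight = 10, length = 2, mean = 10/2 ≈ 5.000
Minimum mean = 3.000, attained e.g. along the cycle 0 → 0 with weight 3 and length 1. So λ(A) = 3/1 = 3.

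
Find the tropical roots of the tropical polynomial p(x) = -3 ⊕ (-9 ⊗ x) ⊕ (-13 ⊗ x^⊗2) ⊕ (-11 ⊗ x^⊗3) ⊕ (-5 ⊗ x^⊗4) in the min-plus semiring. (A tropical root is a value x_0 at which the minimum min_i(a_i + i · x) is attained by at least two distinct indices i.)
Roots: {-6, -2, 4, 6}

Each tropical root is a break point of the lower envelope of the lines y = a_i + i · x (there are 5 lines, with slopes 0, 1, ..., 4). Only the lines that attain the minimum somewhere contribute to roots; other lines are dominated. Here the surviving (envelope) indices are i = 4, i = 3, i = 2, i = 1, i = 0.
Intersections between consecutive envelope lines give the roots: for adjacent envelope indices i < j the intersection is x = (a_i − a_j) / (j − i). Reading off the sorted break points: {-6, -2, 4, 6}.
Verification: at each break x_0, at least two indices attain the minimum of min_i(a_i + i · x_0).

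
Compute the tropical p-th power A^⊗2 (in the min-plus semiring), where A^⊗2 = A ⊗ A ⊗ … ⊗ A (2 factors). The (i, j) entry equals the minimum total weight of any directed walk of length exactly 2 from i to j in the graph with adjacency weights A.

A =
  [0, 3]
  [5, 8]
A^⊗2 =
  [0, 3]
  [5, 8]

Each entry (A^⊗2)_ij equals the minimum over all length-2 walks i = v_0 → v_1 → … → v_2 = j of Σ_t A[v_t][v_{t+1}]. For example, for (i, j) = (0, 1) we minimise over 2 possible intermediate vertex sequences; the minimum is 3, attained along the walk 0 → 0 → 1.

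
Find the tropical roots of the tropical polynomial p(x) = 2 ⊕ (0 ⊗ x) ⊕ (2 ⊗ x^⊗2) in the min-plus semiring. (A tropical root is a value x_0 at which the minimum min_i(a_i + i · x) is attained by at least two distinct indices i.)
Roots: {-2, 2}

Each tropical root is a break point of the lower envelope of the lines y = a_i + i · x (there are 3 lines, with slopes 0, 1, ..., 2). Only the lines that attain the minimum somewhere contribute to roots; other lines are dominated. Here the surviving (envelope) indices are i = 2, i = 1, i = 0.
Intersections between consecutive envelope lines give the roots: for adjacent envelope indices i < j the intersection is x = (a_i − a_j) / (j − i). Reading off the sorted break points: {-2, 2}.
Verification: at each break x_0, at least two indices attain the minimum of min_i(a_i + i · x_0).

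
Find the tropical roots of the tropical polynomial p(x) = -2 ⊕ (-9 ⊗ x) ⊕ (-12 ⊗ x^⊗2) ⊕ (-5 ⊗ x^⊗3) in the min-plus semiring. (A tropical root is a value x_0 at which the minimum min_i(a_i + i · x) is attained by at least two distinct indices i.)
Roots: {-7, 3, 7}

Each tropical root is a break point of the lower envelope of the lines y = a_i + i · x (there are 4 lines, with slopes 0, 1, ..., 3). Only the lines that attain the minimum somewhere contribute to roots; other lines are dominated. Here the surviving (envelope) indices are i = 3, i = 2, i = 1, i = 0.
Intersections between consecutive envelope lines give the roots: for adjacent envelope indices i < j the intersection is x = (a_i − a_j) / (j − i). Reading off the sorted break points: {-7, 3, 7}.
Verification: at each break x_0, at least two indices attain the minimum of min_i(a_i + i · x_0).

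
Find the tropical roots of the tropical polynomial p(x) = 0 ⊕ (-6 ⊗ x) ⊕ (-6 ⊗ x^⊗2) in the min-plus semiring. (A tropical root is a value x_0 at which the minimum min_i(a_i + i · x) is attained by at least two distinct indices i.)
Roots: {0, 6}

Each tropical root is a break point of the lower envelope of the lines y = a_i + i · x (there are 3 lines, with slopes 0, 1, ..., 2). Only the lines that attain the minimum somewhere contribute to roots; other lines are dominated. Here the surviving (envelope) indices are i = 2, i = 1, i = 0.
Intersections between consecutive envelope lines give the roots: for adjacent envelope indices i < j the intersection is x = (a_i − a_j) / (j − i). Reading off the sorted break points: {0, 6}.
Verification: at each break x_0, at least two indices attain the minimum of min_i(a_i + i · x_0).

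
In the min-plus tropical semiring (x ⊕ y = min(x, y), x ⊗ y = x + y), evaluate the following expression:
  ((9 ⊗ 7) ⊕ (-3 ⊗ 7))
((9 ⊗ 7) ⊕ (-3 ⊗ 7)) = 4

Expand innermost to outermost. Recall ⊕ takes the minimum of its arguments and ⊗ takes their sum. Working out the expression ((9 ⊗ 7) ⊕ (-3 ⊗ 7)) gives 4.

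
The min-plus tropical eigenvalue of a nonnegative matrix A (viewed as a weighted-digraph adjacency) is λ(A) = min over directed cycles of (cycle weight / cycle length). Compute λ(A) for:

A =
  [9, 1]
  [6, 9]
λ(A) = 7/2

Enumerate directed cycles and compute their means (weight / length). Sample:
  cycle 0 → 0: weight = 9, length = 1, mean = 9/1 ≈ 9.000
  cycle 1 → 1: weight = 9, length = 1, mean = 9/1 ≈ 9.000
  cycle 0 → 1 → 0: weight = 7, length = 2, mean = 7/2 ≈ 3.500
  cycle 1 → 0 → 1: weight = 7, length = 2, mean = 7/2 ≈ 3.500
Minimum mean = 3.500, attained e.g. along the cycle 0 → 1 → 0 with weight 7 and length 2. So λ(A) = 7/2 = 7/2.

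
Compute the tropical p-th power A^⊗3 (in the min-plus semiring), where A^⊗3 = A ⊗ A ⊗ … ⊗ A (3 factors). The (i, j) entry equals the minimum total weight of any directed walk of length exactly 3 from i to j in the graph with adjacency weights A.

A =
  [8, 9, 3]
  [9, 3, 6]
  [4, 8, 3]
A^⊗3 =
  [10, 14, 9]
  [13, 9, 12]
  [10, 14, 9]

Each entry (A^⊗3)_ij equals the minimum over all length-3 walks i = v_0 → v_1 → … → v_3 = j of Σ_t A[v_t][v_{t+1}]. For example, for (i, j) = (0, 2) we minimise over 9 possible intermediate vertex sequences; the minimum is 9, attained along the walk 0 → 2 → 2 → 2.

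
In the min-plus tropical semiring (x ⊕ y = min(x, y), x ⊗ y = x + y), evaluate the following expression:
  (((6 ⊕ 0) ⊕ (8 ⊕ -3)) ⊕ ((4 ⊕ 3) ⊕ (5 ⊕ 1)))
(((6 ⊕ 0) ⊕ (8 ⊕ -3)) ⊕ ((4 ⊕ 3) ⊕ (5 ⊕ 1))) = -3

Expand innermost to outermost. Recall ⊕ takes the minimum of its arguments and ⊗ takes their sum. Working out the expression (((6 ⊕ 0) ⊕ (8 ⊕ -3)) ⊕ ((4 ⊕ 3) ⊕ (5 ⊕ 1))) gives -3.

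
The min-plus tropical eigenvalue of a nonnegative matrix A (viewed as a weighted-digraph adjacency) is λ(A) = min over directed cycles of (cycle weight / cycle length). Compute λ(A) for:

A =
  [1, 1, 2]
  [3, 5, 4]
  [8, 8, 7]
λ(A) = 1

Enumerate directed cycles and compute their means (weight / length). Sample:
  cycle 0 → 0: weight = 1, length = 1, mean = 1/1 ≈ 1.000
  cycle 1 → 1: weight = 5, length = 1, mean = 5/1 ≈ 5.000
  cycle 2 → 2: weight = 7, length = 1, mean = 7/1 ≈ 7.000
  cycle 0 → 1 → 0: weight = 4, length = 2, mean = 4/2 ≈ 2.000
  cycle 0 → 2 → 0: weight = 10, length = 2, mean = 10/2 ≈ 5.000
  cycle 1 → 0 → 1: weight = 4, length = 2, mean = 4/2 ≈ 2.000
Minimum mean = 1.000, attained e.g. along the cycle 0 → 0 with weight 1 and length 1. So λ(A) = 1/1 = 1.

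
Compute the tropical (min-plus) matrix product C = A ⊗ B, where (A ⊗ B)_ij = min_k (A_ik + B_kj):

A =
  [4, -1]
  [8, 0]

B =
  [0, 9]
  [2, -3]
A ⊗ B =
  [1, -4]
  [2, -3]

Apply the min-plus product entry-by-entry:
  C[0][0] = min over k of (A[0][0] + B[0][0] = 4 + 0 = 4, A[0][1] + B[1][0] = -1 + 2 = 1) = 1 (attained at k = 1)
  C[0][1] = min over k of (A[0][0] + B[0][1] = 4 + 9 = 13, A[0][1] + B[1][1] = -1 + -3 = -4) = -4 (attained at k = 1)
  C[1][0] = min over k of (A[1][0] + B[0][0] = 8 + 0 = 8, A[1][1] + B[1][0] = 0 + 2 = 2) = 2 (attained at k = 1)
  C[1][1] = min over k of (A[1][0] + B[0][1] = 8 + 9 = 17, A[1][1] + B[1][1] = 0 + -3 = -3) = -3 (attained at k = 1)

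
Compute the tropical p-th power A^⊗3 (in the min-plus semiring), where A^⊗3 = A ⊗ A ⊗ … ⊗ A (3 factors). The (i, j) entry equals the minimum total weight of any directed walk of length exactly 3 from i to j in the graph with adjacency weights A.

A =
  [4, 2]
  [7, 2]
A^⊗3 =
  [11, 6]
  [11, 6]

Each entry (A^⊗3)_ij equals the minimum over all length-3 walks i = v_0 → v_1 → … → v_3 = j of Σ_t A[v_t][v_{t+1}]. For example, for (i, j) = (0, 1) we minimise over 4 possible intermediate vertex sequences; the minimum is 6, attained along the walk 0 → 1 → 1 → 1.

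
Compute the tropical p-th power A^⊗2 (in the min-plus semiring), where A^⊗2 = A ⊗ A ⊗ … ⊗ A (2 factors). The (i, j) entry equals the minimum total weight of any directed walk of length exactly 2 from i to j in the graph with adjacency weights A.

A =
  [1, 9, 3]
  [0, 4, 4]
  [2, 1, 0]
A^⊗2 =
  [2, 4, 3]
  [1, 5, 3]
  [1, 1, 0]

Each entry (A^⊗2)_ij equals the minimum over all length-2 walks i = v_0 → v_1 → … → v_2 = j of Σ_t A[v_t][v_{t+1}]. For example, for (i, j) = (0, 2) we minimise over 3 possible intermediate vertex sequences; the minimum is 3, attained along the walk 0 → 2 → 2.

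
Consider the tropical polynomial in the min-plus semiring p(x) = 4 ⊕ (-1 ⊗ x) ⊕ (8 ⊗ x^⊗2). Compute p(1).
p(1) = 0

A tropical monomial a ⊗ x^⊗i evaluates to a + i · x. Evaluating each term at x = 1:
  Term 0 contributes 4 + 0 · 1 = 4
  Term 1 contributes -1 + 1 · 1 = 0
  Term 2 contributes 8 + 2 · 1 = 10
p(1) = ⊕ of these = min[4, 0, 10] = 0.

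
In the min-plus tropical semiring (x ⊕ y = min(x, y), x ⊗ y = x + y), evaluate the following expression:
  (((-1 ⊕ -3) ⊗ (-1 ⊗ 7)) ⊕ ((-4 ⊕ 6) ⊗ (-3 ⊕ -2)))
(((-1 ⊕ -3) ⊗ (-1 ⊗ 7)) ⊕ ((-4 ⊕ 6) ⊗ (-3 ⊕ -2))) = -7

Expand innermost to outermost. Recall ⊕ takes the minimum of its arguments and ⊗ takes their sum. Working out the expression (((-1 ⊕ -3) ⊗ (-1 ⊗ 7)) ⊕ ((-4 ⊕ 6) ⊗ (-3 ⊕ -2))) gives -7.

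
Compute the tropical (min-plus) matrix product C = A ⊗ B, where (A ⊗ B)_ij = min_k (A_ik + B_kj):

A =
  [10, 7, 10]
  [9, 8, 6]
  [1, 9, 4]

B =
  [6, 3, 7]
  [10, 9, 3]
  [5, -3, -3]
A ⊗ B =
  [15, 7, 7]
  [11, 3, 3]
  [7, 1, 1]

Apply the min-plus product entry-by-entry:
  C[0][0] = min over k of (A[0][0] + B[0][0] = 10 + 6 = 16, A[0][1] + B[1][0] = 7 + 10 = 17, A[0][2] + B[2][0] = 10 + 5 = 15) = 15 (attained at k = 2)
  C[0][1] = min over k of (A[0][0] + B[0][1] = 10 + 3 = 13, A[0][1] + B[1][1] = 7 + 9 = 16, A[0][2] + B[2][1] = 10 + -3 = 7) = 7 (attained at k = 2)
  C[0][2] = min over k of (A[0][0] + B[0][2] = 10 + 7 = 17, A[0][1] + B[1][2] = 7 + 3 = 10, A[0][2] + B[2][2] = 10 + -3 = 7) = 7 (attained at k = 2)
  C[1][0] = min over k of (A[1][0] + B[0][0] = 9 + 6 = 15, A[1][1] + B[1][0] = 8 + 10 = 18, A[1][2] + B[2][0] = 6 + 5 = 11) = 11 (attained at k = 2)
  C[1][1] = min over k of (A[1][0] + B[0][1] = 9 + 3 = 12, A[1][1] + B[1][1] = 8 + 9 = 17, A[1][2] + B[2][1] = 6 + -3 = 3) = 3 (attained at k = 2)
  C[1][2] = min over k of (A[1][0] + B[0][2] = 9 + 7 = 16, A[1][1] + B[1][2] = 8 + 3 = 11, A[1][2] + B[2][2] = 6 + -3 = 3) = 3 (attained at k = 2)
  C[2][0] = min over k of (A[2][0] + B[0][0] = 1 + 6 = 7, A[2][1] + B[1][0] = 9 + 10 = 19, A[2][2] + B[2][0] = 4 + 5 = 9) = 7 (attained at k = 0)
  C[2][1] = min over k of (A[2][0] + B[0][1] = 1 + 3 = 4, A[2][1] + B[1][1] = 9 + 9 = 18, A[2][2] + B[2][1] = 4 + -3 = 1) = 1 (attained at k = 2)
  C[2][2] = min over k of (A[2][0] + B[0][2] = 1 + 7 = 8, A[2][1] + B[1][2] = 9 + 3 = 12, A[2][2] + B[2][2] = 4 + -3 = 1) = 1 (attained at k = 2)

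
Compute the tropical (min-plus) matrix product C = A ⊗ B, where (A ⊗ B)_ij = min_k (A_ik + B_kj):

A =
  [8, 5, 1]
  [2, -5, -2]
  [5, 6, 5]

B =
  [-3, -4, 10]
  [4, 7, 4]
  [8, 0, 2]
A ⊗ B =
  [5, 1, 3]
  [-1, -2, -1]
  [2, 1, 7]

Apply the min-plus product entry-by-entry:
  C[0][0] = min over k of (A[0][0] + B[0][0] = 8 + -3 = 5, A[0][1] + B[1][0] = 5 + 4 = 9, A[0][2] + B[2][0] = 1 + 8 = 9) = 5 (attained at k = 0)
  C[0][1] = min over k of (A[0][0] + B[0][1] = 8 + -4 = 4, A[0][1] + B[1][1] = 5 + 7 = 12, A[0][2] + B[2][1] = 1 + 0 = 1) = 1 (attained at k = 2)
  C[0][2] = min over k of (A[0][0] + B[0][2] = 8 + 10 = 18, A[0][1] + B[1][2] = 5 + 4 = 9, A[0][2] + B[2][2] = 1 + 2 = 3) = 3 (attained at k = 2)
  C[1][0] = min over k of (A[1][0] + B[0][0] = 2 + -3 = -1, A[1][1] + B[1][0] = -5 + 4 = -1, A[1][2] + B[2][0] = -2 + 8 = 6) = -1 (attained at k = 0)
  C[1][1] = min over k of (A[1][0] + B[0][1] = 2 + -4 = -2, A[1][1] + B[1][1] = -5 + 7 = 2, A[1][2] + B[2][1] = -2 + 0 = -2) = -2 (attained at k = 0)
  C[1][2] = min over k of (A[1][0] + B[0][2] = 2 + 10 = 12, A[1][1] + B[1][2] = -5 + 4 = -1, A[1][2] + B[2][2] = -2 + 2 = 0) = -1 (attained at k = 1)
  C[2][0] = min over k of (A[2][0] + B[0][0] = 5 + -3 = 2, A[2][1] + B[1][0] = 6 + 4 = 10, A[2][2] + B[2][0] = 5 + 8 = 13) = 2 (attained at k = 0)
  C[2][1] = min over k of (A[2][0] + B[0][1] = 5 + -4 = 1, A[2][1] + B[1][1] = 6 + 7 = 13, A[2][2] + B[2][1] = 5 + 0 = 5) = 1 (attained at k = 0)
  C[2][2] = min over k of (A[2][0] + B[0][2] = 5 + 10 = 15, A[2][1] + B[1][2] = 6 + 4 = 10, A[2][2] + B[2][2] = 5 + 2 = 7) = 7 (attained at k = 2)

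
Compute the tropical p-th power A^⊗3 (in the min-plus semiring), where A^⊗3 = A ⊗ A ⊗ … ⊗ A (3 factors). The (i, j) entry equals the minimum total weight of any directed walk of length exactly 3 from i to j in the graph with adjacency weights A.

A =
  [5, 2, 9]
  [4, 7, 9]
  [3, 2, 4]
A^⊗3 =
  [11, 8, 15]
  [10, 11, 15]
  [9, 8, 12]

Each entry (A^⊗3)_ij equals the minimum over all length-3 walks i = v_0 → v_1 → … → v_3 = j of Σ_t A[v_t][v_{t+1}]. For example, for (i, j) = (0, 2) we minimise over 9 possible intermediate vertex sequences; the minimum is 15, attained along the walk 0 → 1 → 0 → 2.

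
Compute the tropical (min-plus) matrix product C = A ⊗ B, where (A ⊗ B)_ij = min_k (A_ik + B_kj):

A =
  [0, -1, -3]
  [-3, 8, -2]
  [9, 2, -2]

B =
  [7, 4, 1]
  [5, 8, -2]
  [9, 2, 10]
A ⊗ B =
  [4, -1, -3]
  [4, 0, -2]
  [7, 0, 0]

Apply the min-plus product entry-by-entry:
  C[0][0] = min over k of (A[0][0] + B[0][0] = 0 + 7 = 7, A[0][1] + B[1][0] = -1 + 5 = 4, A[0][2] + B[2][0] = -3 + 9 = 6) = 4 (attained at k = 1)
  C[0][1] = min over k of (A[0][0] + B[0][1] = 0 + 4 = 4, A[0][1] + B[1][1] = -1 + 8 = 7, A[0][2] + B[2][1] = -3 + 2 = -1) = -1 (attained at k = 2)
  C[0][2] = min over k of (A[0][0] + B[0][2] = 0 + 1 = 1, A[0][1] + B[1][2] = -1 + -2 = -3, A[0][2] + B[2][2] = -3 + 10 = 7) = -3 (attained at k = 1)
  C[1][0] = min over k of (A[1][0] + B[0][0] = -3 + 7 = 4, A[1][1] + B[1][0] = 8 + 5 = 13, A[1][2] + B[2][0] = -2 + 9 = 7) = 4 (attained at k = 0)
  C[1][1] = min over k of (A[1][0] + B[0][1] = -3 + 4 = 1, A[1][1] + B[1][1] = 8 + 8 = 16, A[1][2] + B[2][1] = -2 + 2 = 0) = 0 (attained at k = 2)
  C[1][2] = min over k of (A[1][0] + B[0][2] = -3 + 1 = -2, A[1][1] + B[1][2] = 8 + -2 = 6, A[1][2] + B[2][2] = -2 + 10 = 8) = -2 (attained at k = 0)
  C[2][0] = min over k of (A[2][0] + B[0][0] = 9 + 7 = 16, A[2][1] + B[1][0] = 2 + 5 = 7, A[2][2] + B[2][0] = -2 + 9 = 7) = 7 (attained at k = 1)
  C[2][1] = min over k of (A[2][0] + B[0][1] = 9 + 4 = 13, A[2][1] + B[1][1] = 2 + 8 = 10, A[2][2] + B[2][1] = -2 + 2 = 0) = 0 (attained at k = 2)
  C[2][2] = min over k of (A[2][0] + B[0][2] = 9 + 1 = 10, A[2][1] + B[1][2] = 2 + -2 = 0, A[2][2] + B[2][2] = -2 + 10 = 8) = 0 (attained at k = 1)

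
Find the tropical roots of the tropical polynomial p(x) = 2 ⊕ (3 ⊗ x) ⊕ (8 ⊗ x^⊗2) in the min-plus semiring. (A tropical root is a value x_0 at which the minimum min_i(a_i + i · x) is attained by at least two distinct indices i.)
Roots: {-5, -1}

Each tropical root is a break point of the lower envelope of the lines y = a_i + i · x (there are 3 lines, with slopes 0, 1, ..., 2). Only the lines that attain the minimum somewhere contribute to roots; other lines are dominated. Here the surviving (envelope) indices are i = 2, i = 1, i = 0.
Intersections between consecutive envelope lines give the roots: for adjacent envelope indices i < j the intersection is x = (a_i − a_j) / (j − i). Reading off the sorted break points: {-5, -1}.
Verification: at each break x_0, at least two indices attain the minimum of min_i(a_i + i · x_0).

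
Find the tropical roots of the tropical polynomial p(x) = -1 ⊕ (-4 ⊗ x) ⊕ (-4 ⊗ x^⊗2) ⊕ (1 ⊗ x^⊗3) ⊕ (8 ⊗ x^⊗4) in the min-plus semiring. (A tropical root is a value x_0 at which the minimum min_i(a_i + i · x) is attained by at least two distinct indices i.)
Roots: {-7, -5, 0, 3}

Each tropical root is a break point of the lower envelope of the lines y = a_i + i · x (there are 5 lines, with slopes 0, 1, ..., 4). Only the lines that attain the minimum somewhere contribute to roots; other lines are dominated. Here the surviving (envelope) indices are i = 4, i = 3, i = 2, i = 1, i = 0.
Intersections between consecutive envelope lines give the roots: for adjacent envelope indices i < j the intersection is x = (a_i − a_j) / (j − i). Reading off the sorted break points: {-7, -5, 0, 3}.
Verification: at each break x_0, at least two indices attain the minimum of min_i(a_i + i · x_0).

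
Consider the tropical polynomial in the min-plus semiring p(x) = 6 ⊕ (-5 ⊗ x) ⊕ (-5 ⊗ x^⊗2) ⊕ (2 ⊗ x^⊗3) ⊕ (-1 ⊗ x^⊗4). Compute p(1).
p(1) = -4

A tropical monomial a ⊗ x^⊗i evaluates to a + i · x. Evaluating each term at x = 1:
  Term 0 contributes 6 + 0 · 1 = 6
  Term 1 contributes -5 + 1 · 1 = -4
  Term 2 contributes -5 + 2 · 1 = -3
  Term 3 contributes 2 + 3 · 1 = 5
  Term 4 contributes -1 + 4 · 1 = 3
p(1) = ⊕ of these = min[6, -4, -3, 5, 3] = -4.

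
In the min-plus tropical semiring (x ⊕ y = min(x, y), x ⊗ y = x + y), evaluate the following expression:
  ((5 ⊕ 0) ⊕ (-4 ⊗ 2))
((5 ⊕ 0) ⊕ (-4 ⊗ 2)) = -2

Expand innermost to outermost. Recall ⊕ takes the minimum of its arguments and ⊗ takes their sum. Working out the expression ((5 ⊕ 0) ⊕ (-4 ⊗ 2)) gives -2.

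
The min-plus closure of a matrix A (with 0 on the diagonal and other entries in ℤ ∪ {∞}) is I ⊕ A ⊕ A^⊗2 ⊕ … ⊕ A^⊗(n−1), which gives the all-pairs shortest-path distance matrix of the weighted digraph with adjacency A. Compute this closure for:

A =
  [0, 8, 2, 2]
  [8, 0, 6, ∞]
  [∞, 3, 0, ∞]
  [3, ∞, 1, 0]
Closure =
  [0, 5, 2, 2]
  [8, 0, 6, 10]
  [11, 3, 0, 13]
  [3, 4, 1, 0]

This is the Floyd-Warshall all-pairs shortest-path computation. For each intermediate vertex k = 0, 1, …, 3, update dist[i][j] ← min(dist[i][j], dist[i][k] + dist[k][j]). The final matrix gives, for each (i, j), the minimum total weight of any directed path from i to j (possibly empty when i = j).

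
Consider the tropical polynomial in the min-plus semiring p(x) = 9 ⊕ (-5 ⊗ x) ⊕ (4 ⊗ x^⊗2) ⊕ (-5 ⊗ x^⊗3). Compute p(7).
p(7) = 2

A tropical monomial a ⊗ x^⊗i evaluates to a + i · x. Evaluating each term at x = 7:
  Term 0 contributes 9 + 0 · 7 = 9
  Term 1 contributes -5 + 1 · 7 = 2
  Term 2 contributes 4 + 2 · 7 = 18
  Term 3 contributes -5 + 3 · 7 = 16
p(7) = ⊕ of these = min[9, 2, 18, 16] = 2.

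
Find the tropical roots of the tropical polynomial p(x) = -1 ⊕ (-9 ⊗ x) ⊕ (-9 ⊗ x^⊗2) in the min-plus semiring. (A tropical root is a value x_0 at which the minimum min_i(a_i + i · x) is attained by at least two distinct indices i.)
Roots: {0, 8}

Each tropical root is a break point of the lower envelope of the lines y = a_i + i · x (there are 3 lines, with slopes 0, 1, ..., 2). Only the lines that attain the minimum somewhere contribute to roots; other lines are dominated. Here the surviving (envelope) indices are i = 2, i = 1, i = 0.
Intersections between consecutive envelope lines give the roots: for adjacent envelope indices i < j the intersection is x = (a_i − a_j) / (j − i). Reading off the sorted break points: {0, 8}.
Verification: at each break x_0, at least two indices attain the minimum of min_i(a_i + i · x_0).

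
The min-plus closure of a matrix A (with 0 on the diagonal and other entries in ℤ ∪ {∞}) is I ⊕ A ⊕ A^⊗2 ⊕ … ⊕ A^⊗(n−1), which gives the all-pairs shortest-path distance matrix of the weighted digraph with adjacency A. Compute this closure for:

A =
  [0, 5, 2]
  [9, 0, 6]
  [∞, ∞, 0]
Closure =
  [0, 5, 2]
  [9, 0, 6]
  [∞, ∞, 0]

This is the Floyd-Warshall all-pairs shortest-path computation. For each intermediate vertex k = 0, 1, …, 2, update dist[i][j] ← min(dist[i][j], dist[i][k] + dist[k][j]). The final matrix gives, for each (i, j), the minimum total weight of any directed path from i to j (possibly empty when i = j).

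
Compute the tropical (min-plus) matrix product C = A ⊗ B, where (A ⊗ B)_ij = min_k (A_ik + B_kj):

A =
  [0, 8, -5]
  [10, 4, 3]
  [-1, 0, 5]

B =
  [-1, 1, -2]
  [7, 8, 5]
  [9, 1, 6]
A ⊗ B =
  [-1, -4, -2]
  [9, 4, 8]
  [-2, 0, -3]

Apply the min-plus product entry-by-entry:
  C[0][0] = min over k of (A[0][0] + B[0][0] = 0 + -1 = -1, A[0][1] + B[1][0] = 8 + 7 = 15, A[0][2] + B[2][0] = -5 + 9 = 4) = -1 (attained at k = 0)
  C[0][1] = min over k of (A[0][0] + B[0][1] = 0 + 1 = 1, A[0][1] + B[1][1] = 8 + 8 = 16, A[0][2] + B[2][1] = -5 + 1 = -4) = -4 (attained at k = 2)
  C[0][2] = min over k of (A[0][0] + B[0][2] = 0 + -2 = -2, A[0][1] + B[1][2] = 8 + 5 = 13, A[0][2] + B[2][2] = -5 + 6 = 1) = -2 (attained at k = 0)
  C[1][0] = min over k of (A[1][0] + B[0][0] = 10 + -1 = 9, A[1][1] + B[1][0] = 4 + 7 = 11, A[1][2] + B[2][0] = 3 + 9 = 12) = 9 (attained at k = 0)
  C[1][1] = min over k of (A[1][0] + B[0][1] = 10 + 1 = 11, A[1][1] + B[1][1] = 4 + 8 = 12, A[1][2] + B[2][1] = 3 + 1 = 4) = 4 (attained at k = 2)
  C[1][2] = min over k of (A[1][0] + B[0][2] = 10 + -2 = 8, A[1][1] + B[1][2] = 4 + 5 = 9, A[1][2] + B[2][2] = 3 + 6 = 9) = 8 (attained at k = 0)
  C[2][0] = min over k of (A[2][0] + B[0][0] = -1 + -1 = -2, A[2][1] + B[1][0] = 0 + 7 = 7, A[2][2] + B[2][0] = 5 + 9 = 14) = -2 (attained at k = 0)
  C[2][1] = min over k of (A[2][0] + B[0][1] = -1 + 1 = 0, A[2][1] + B[1][1] = 0 + 8 = 8, A[2][2] + B[2][1] = 5 + 1 = 6) = 0 (attained at k = 0)
  C[2][2] = min over k of (A[2][0] + B[0][2] = -1 + -2 = -3, A[2][1] + B[1][2] = 0 + 5 = 5, A[2][2] + B[2][2] = 5 + 6 = 11) = -3 (attained at k = 0)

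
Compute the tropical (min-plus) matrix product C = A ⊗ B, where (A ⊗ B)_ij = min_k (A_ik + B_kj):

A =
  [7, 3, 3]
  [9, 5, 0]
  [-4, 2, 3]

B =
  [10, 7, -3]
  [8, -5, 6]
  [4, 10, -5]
A ⊗ B =
  [7, -2, -2]
  [4, 0, -5]
  [6, -3, -7]

Apply the min-plus product entry-by-entry:
  C[0][0] = min over k of (A[0][0] + B[0][0] = 7 + 10 = 17, A[0][1] + B[1][0] = 3 + 8 = 11, A[0][2] + B[2][0] = 3 + 4 = 7) = 7 (attained at k = 2)
  C[0][1] = min over k of (A[0][0] + B[0][1] = 7 + 7 = 14, A[0][1] + B[1][1] = 3 + -5 = -2, A[0][2] + B[2][1] = 3 + 10 = 13) = -2 (attained at k = 1)
  C[0][2] = min over k of (A[0][0] + B[0][2] = 7 + -3 = 4, A[0][1] + B[1][2] = 3 + 6 = 9, A[0][2] + B[2][2] = 3 + -5 = -2) = -2 (attained at k = 2)
  C[1][0] = min over k of (A[1][0] + B[0][0] = 9 + 10 = 19, A[1][1] + B[1][0] = 5 + 8 = 13, A[1][2] + B[2][0] = 0 + 4 = 4) = 4 (attained at k = 2)
  C[1][1] = min over k of (A[1][0] + B[0][1] = 9 + 7 = 16, A[1][1] + B[1][1] = 5 + -5 = 0, A[1][2] + B[2][1] = 0 + 10 = 10) = 0 (attained at k = 1)
  C[1][2] = min over k of (A[1][0] + B[0][2] = 9 + -3 = 6, A[1][1] + B[1][2] = 5 + 6 = 11, A[1][2] + B[2][2] = 0 + -5 = -5) = -5 (attained at k = 2)
  C[2][0] = min over k of (A[2][0] + B[0][0] = -4 + 10 = 6, A[2][1] + B[1][0] = 2 + 8 = 10, A[2][2] + B[2][0] = 3 + 4 = 7) = 6 (attained at k = 0)
  C[2][1] = min over k of (A[2][0] + B[0][1] = -4 + 7 = 3, A[2][1] + B[1][1] = 2 + -5 = -3, A[2][2] + B[2][1] = 3 + 10 = 13) = -3 (attained at k = 1)
  C[2][2] = min over k of (A[2][0] + B[0][2] = -4 + -3 = -7, A[2][1] + B[1][2] = 2 + 6 = 8, A[2][2] + B[2][2] = 3 + -5 = -2) = -7 (attained at k = 0)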